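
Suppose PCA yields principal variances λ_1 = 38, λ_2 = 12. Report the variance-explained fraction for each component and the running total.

Step 1 — total variance = trace(Sigma) = Σ λ_i = 38 + 12 = 50.

Step 2 — fraction explained by component i = λ_i / Σ λ:
  PC1: 38/50 = 0.76
  PC2: 12/50 = 0.24

Step 3 — cumulative fraction after k components = (λ_1 + ... + λ_k) / Σ λ:
  k = 1: 38/50 = 0.76
  k = 2: (38 + 12)/50 = 50/50 = 1

Summary (fraction, with percent):

explained: PC1 0.76 (76%), PC2 0.24 (24%);  cumulative: 0.76, 1


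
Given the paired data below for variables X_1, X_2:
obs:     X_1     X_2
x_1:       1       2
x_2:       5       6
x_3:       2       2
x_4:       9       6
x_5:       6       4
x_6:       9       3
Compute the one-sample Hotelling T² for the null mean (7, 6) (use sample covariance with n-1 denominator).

Step 1 — sample mean vector:
  mean(X_1) = (1 + 5 + 2 + 9 + 6 + 9) / 6 = 32/6 = 5.3333
  mean(X_2) = (2 + 6 + 2 + 6 + 4 + 3) / 6 = 23/6 = 3.8333
  x̄ = (5.3333, 3.8333),  deviation x̄ - mu_0 = (5.3333, 3.8333) - (7, 6) = (-1.6667, -2.1667).

Step 2 — sample covariance matrix, S[i,j] = (1/(n-1)) · Σ_k (x_{k,i} - mean_i) · (x_{k,j} - mean_j), divisor n-1 = 5:
  S[X_1,X_1] = ((-4.3333)·(-4.3333) + (-0.3333)·(-0.3333) + (-3.3333)·(-3.3333) + (3.6667)·(3.6667) + (0.6667)·(0.6667) + (3.6667)·(3.6667)) / 5 = 57.3333/5 = 11.4667
  S[X_1,X_2] = ((-4.3333)·(-1.8333) + (-0.3333)·(2.1667) + (-3.3333)·(-1.8333) + (3.6667)·(2.1667) + (0.6667)·(0.1667) + (3.6667)·(-0.8333)) / 5 = 18.3333/5 = 3.6667
  S[X_2,X_2] = ((-1.8333)·(-1.8333) + (2.1667)·(2.1667) + (-1.8333)·(-1.8333) + (2.1667)·(2.1667) + (0.1667)·(0.1667) + (-0.8333)·(-0.8333)) / 5 = 16.8333/5 = 3.3667
  S = [[11.4667, 3.6667],
 [3.6667, 3.3667]].

Step 3 — invert S. det(S) = 11.4667·3.3667 - (3.6667)² = 25.16.
  S^{-1} = (1/det) · [[d, -b], [-b, a]] = [[0.1338, -0.1457],
 [-0.1457, 0.4557]].

Step 4 — quadratic form (x̄ - mu_0)^T · S^{-1} · (x̄ - mu_0):
  S^{-1} · (x̄ - mu_0) = (0.0927, -0.7446),
  (x̄ - mu_0)^T · [...] = (-1.6667)·(0.0927) + (-2.1667)·(-0.7446) = 1.4587.

Step 5 — scale by n: T² = 6 · 1.4587 = 8.752.

T² ≈ 8.752


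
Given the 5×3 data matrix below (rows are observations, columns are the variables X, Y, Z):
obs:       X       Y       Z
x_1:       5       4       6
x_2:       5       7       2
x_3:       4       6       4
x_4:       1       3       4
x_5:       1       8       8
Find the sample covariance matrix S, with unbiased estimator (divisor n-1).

Step 1 — column means:
  mean(X) = (5 + 5 + 4 + 1 + 1) / 5 = 16/5 = 3.2
  mean(Y) = (4 + 7 + 6 + 3 + 8) / 5 = 28/5 = 5.6
  mean(Z) = (6 + 2 + 4 + 4 + 8) / 5 = 24/5 = 4.8

Step 2 — sample covariance S[i,j] = (1/(n-1)) · Σ_k (x_{k,i} - mean_i) · (x_{k,j} - mean_j), with n-1 = 4.
  S[X,X] = ((1.8)·(1.8) + (1.8)·(1.8) + (0.8)·(0.8) + (-2.2)·(-2.2) + (-2.2)·(-2.2)) / 4 = 16.8/4 = 4.2
  S[X,Y] = ((1.8)·(-1.6) + (1.8)·(1.4) + (0.8)·(0.4) + (-2.2)·(-2.6) + (-2.2)·(2.4)) / 4 = 0.4/4 = 0.1
  S[X,Z] = ((1.8)·(1.2) + (1.8)·(-2.8) + (0.8)·(-0.8) + (-2.2)·(-0.8) + (-2.2)·(3.2)) / 4 = -8.8/4 = -2.2
  S[Y,Y] = ((-1.6)·(-1.6) + (1.4)·(1.4) + (0.4)·(0.4) + (-2.6)·(-2.6) + (2.4)·(2.4)) / 4 = 17.2/4 = 4.3
  S[Y,Z] = ((-1.6)·(1.2) + (1.4)·(-2.8) + (0.4)·(-0.8) + (-2.6)·(-0.8) + (2.4)·(3.2)) / 4 = 3.6/4 = 0.9
  S[Z,Z] = ((1.2)·(1.2) + (-2.8)·(-2.8) + (-0.8)·(-0.8) + (-0.8)·(-0.8) + (3.2)·(3.2)) / 4 = 20.8/4 = 5.2

S is symmetric (S[j,i] = S[i,j]). Assembling:

S = [[4.2, 0.1, -2.2],
 [0.1, 4.3, 0.9],
 [-2.2, 0.9, 5.2]]


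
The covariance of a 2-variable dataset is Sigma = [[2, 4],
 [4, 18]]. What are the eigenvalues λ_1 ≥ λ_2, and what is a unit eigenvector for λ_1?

Step 1 — characteristic polynomial of 2×2 Sigma:
  det(Sigma - λI) = λ² - trace · λ + det = 0.
  trace = 2 + 18 = 20, det = 2·18 - (4)² = 20.
Step 2 — discriminant:
  Δ = trace² - 4·det = 400 - 80 = 320.
Step 3 — eigenvalues:
  λ = (trace ± √Δ)/2 = (20 ± 17.8885)/2,
  λ_1 = 18.9443,  λ_2 = 1.0557.

Step 4 — unit eigenvector for λ_1: solve (Sigma - λ_1 I)v = 0. First row:
  (2 - 18.9443)·v_x + (4)·v_y = 0, i.e. (-16.9443)·v_x + (4)·v_y = 0,
  so v ∝ (b, λ_1 - a) = (4, 16.9443) = u.
  ||u|| = √((4)² + (16.9443)²) = √(303.1084) ≈ 17.41,
  v_1 = u/||u|| ≈ (0.2298, 0.9732) (||v_1|| = 1).

λ_1 = 18.9443,  λ_2 = 1.0557;  v_1 ≈ (0.2298, 0.9732)


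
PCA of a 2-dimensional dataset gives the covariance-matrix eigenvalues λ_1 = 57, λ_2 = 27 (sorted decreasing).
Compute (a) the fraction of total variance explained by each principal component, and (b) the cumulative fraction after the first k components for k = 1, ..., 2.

Step 1 — total variance = trace(Sigma) = Σ λ_i = 57 + 27 = 84.

Step 2 — fraction explained by component i = λ_i / Σ λ:
  PC1: 57/84 = 0.6786
  PC2: 27/84 = 0.3214

Step 3 — cumulative fraction after k components = (λ_1 + ... + λ_k) / Σ λ:
  k = 1: 57/84 = 0.6786
  k = 2: (57 + 27)/84 = 84/84 = 1

Summary (fraction, with percent):

explained: PC1 0.6786 (67.86%), PC2 0.3214 (32.14%);  cumulative: 0.6786, 1


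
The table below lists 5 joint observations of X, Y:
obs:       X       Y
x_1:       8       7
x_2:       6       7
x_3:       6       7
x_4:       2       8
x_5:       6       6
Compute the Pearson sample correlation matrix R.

Step 1 — column means:
  mean(X) = (8 + 6 + 6 + 2 + 6) / 5 = 28/5 = 5.6
  mean(Y) = (7 + 7 + 7 + 8 + 6) / 5 = 35/5 = 7

Step 2 — sample variances and covariances s[i,j] = (1/(n-1)) · Σ_k (x_{k,i} - mean_i) · (x_{k,j} - mean_j), with n-1 = 4:
  s[X,X] = ((2.4)·(2.4) + (0.4)·(0.4) + (0.4)·(0.4) + (-3.6)·(-3.6) + (0.4)·(0.4)) / 4 = 19.2/4 = 4.8
  s[X,Y] = ((2.4)·(0) + (0.4)·(0) + (0.4)·(0) + (-3.6)·(1) + (0.4)·(-1)) / 4 = -4/4 = -1
  s[Y,Y] = ((0)·(0) + (0)·(0) + (0)·(0) + (1)·(1) + (-1)·(-1)) / 4 = 2/4 = 0.5
  Sample standard deviations s_i = √(s[i,i]):
  s(X) = √(4.8) = 2.1909
  s(Y) = √(0.5) = 0.7071

Step 3 — r_{ij} = s_{ij} / (s_i · s_j):
  r[X,X] = 1 (diagonal).
  r[X,Y] = -1 / (2.1909 · 0.7071) = -1 / 1.5492 = -0.6455
  r[Y,Y] = 1 (diagonal).

R is symmetric with unit diagonal. Assembling:

R = [[1, -0.6455],
 [-0.6455, 1]]


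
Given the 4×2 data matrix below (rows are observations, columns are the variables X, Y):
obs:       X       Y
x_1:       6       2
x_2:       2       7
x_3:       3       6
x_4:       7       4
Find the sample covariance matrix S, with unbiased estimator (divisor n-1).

Step 1 — column means:
  mean(X) = (6 + 2 + 3 + 7) / 4 = 18/4 = 4.5
  mean(Y) = (2 + 7 + 6 + 4) / 4 = 19/4 = 4.75

Step 2 — sample covariance S[i,j] = (1/(n-1)) · Σ_k (x_{k,i} - mean_i) · (x_{k,j} - mean_j), with n-1 = 3.
  S[X,X] = ((1.5)·(1.5) + (-2.5)·(-2.5) + (-1.5)·(-1.5) + (2.5)·(2.5)) / 3 = 17/3 = 5.6667
  S[X,Y] = ((1.5)·(-2.75) + (-2.5)·(2.25) + (-1.5)·(1.25) + (2.5)·(-0.75)) / 3 = -13.5/3 = -4.5
  S[Y,Y] = ((-2.75)·(-2.75) + (2.25)·(2.25) + (1.25)·(1.25) + (-0.75)·(-0.75)) / 3 = 14.75/3 = 4.9167

S is symmetric (S[j,i] = S[i,j]). Assembling:

S = [[5.6667, -4.5],
 [-4.5, 4.9167]]


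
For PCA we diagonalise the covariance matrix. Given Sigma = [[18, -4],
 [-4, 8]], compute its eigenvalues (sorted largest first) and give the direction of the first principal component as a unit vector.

Step 1 — characteristic polynomial of 2×2 Sigma:
  det(Sigma - λI) = λ² - trace · λ + det = 0.
  trace = 18 + 8 = 26, det = 18·8 - (-4)² = 128.
Step 2 — discriminant:
  Δ = trace² - 4·det = 676 - 512 = 164.
Step 3 — eigenvalues:
  λ = (trace ± √Δ)/2 = (26 ± 12.8062)/2,
  λ_1 = 19.4031,  λ_2 = 6.5969.

Step 4 — unit eigenvector for λ_1: solve (Sigma - λ_1 I)v = 0. First row:
  (18 - 19.4031)·v_x + (-4)·v_y = 0, i.e. (-1.4031)·v_x + (-4)·v_y = 0,
  so v ∝ (b, λ_1 - a) = (-4, 1.4031); multiply by -1 so the first entry is positive: u = (4, -1.4031).
  ||u|| = √((4)² + (-1.4031)²) = √(17.9688) ≈ 4.239,
  v_1 = u/||u|| ≈ (0.9436, -0.331) (||v_1|| = 1).

λ_1 = 19.4031,  λ_2 = 6.5969;  v_1 ≈ (0.9436, -0.331)


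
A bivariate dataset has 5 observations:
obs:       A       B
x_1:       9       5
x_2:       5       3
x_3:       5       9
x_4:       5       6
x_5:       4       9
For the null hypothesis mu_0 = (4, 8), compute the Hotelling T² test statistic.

Step 1 — sample mean vector:
  mean(A) = (9 + 5 + 5 + 5 + 4) / 5 = 28/5 = 5.6
  mean(B) = (5 + 3 + 9 + 6 + 9) / 5 = 32/5 = 6.4
  x̄ = (5.6, 6.4),  deviation x̄ - mu_0 = (5.6, 6.4) - (4, 8) = (1.6, -1.6).

Step 2 — sample covariance matrix, S[i,j] = (1/(n-1)) · Σ_k (x_{k,i} - mean_i) · (x_{k,j} - mean_j), divisor n-1 = 4:
  S[A,A] = ((3.4)·(3.4) + (-0.6)·(-0.6) + (-0.6)·(-0.6) + (-0.6)·(-0.6) + (-1.6)·(-1.6)) / 4 = 15.2/4 = 3.8
  S[A,B] = ((3.4)·(-1.4) + (-0.6)·(-3.4) + (-0.6)·(2.6) + (-0.6)·(-0.4) + (-1.6)·(2.6)) / 4 = -8.2/4 = -2.05
  S[B,B] = ((-1.4)·(-1.4) + (-3.4)·(-3.4) + (2.6)·(2.6) + (-0.4)·(-0.4) + (2.6)·(2.6)) / 4 = 27.2/4 = 6.8
  S = [[3.8, -2.05],
 [-2.05, 6.8]].

Step 3 — invert S. det(S) = 3.8·6.8 - (-2.05)² = 21.6375.
  S^{-1} = (1/det) · [[d, -b], [-b, a]] = [[0.3143, 0.0947],
 [0.0947, 0.1756]].

Step 4 — quadratic form (x̄ - mu_0)^T · S^{-1} · (x̄ - mu_0):
  S^{-1} · (x̄ - mu_0) = (0.3512, -0.1294),
  (x̄ - mu_0)^T · [...] = (1.6)·(0.3512) + (-1.6)·(-0.1294) = 0.769.

Step 5 — scale by n: T² = 5 · 0.769 = 3.8452.

T² ≈ 3.8452


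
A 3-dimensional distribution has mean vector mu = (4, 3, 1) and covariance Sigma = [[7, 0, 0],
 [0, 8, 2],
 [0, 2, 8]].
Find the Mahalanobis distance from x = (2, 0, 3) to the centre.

Step 1 — centre the observation: (x - mu) = (-2, -3, 2).

Step 2 — invert Sigma (cofactor / det for 3×3, or solve directly):
  Sigma^{-1} = [[0.1429, 0, 0],
 [0, 0.1333, -0.0333],
 [0, -0.0333, 0.1333]].

Step 3 — form the quadratic (x - mu)^T · Sigma^{-1} · (x - mu):
  Sigma^{-1} · (x - mu) = (-0.2857, -0.4667, 0.3667).
  (x - mu)^T · [Sigma^{-1} · (x - mu)] = (-2)·(-0.2857) + (-3)·(-0.4667) + (2)·(0.3667) = 2.7048.

Step 4 — take square root: d = √(2.7048) ≈ 1.6446.

d(x, mu) = √(2.7048) ≈ 1.6446


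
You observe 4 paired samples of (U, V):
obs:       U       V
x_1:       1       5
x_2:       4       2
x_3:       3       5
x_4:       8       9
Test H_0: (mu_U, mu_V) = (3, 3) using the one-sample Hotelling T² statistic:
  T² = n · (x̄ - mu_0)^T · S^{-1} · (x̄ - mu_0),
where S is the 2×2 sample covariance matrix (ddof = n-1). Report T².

Step 1 — sample mean vector:
  mean(U) = (1 + 4 + 3 + 8) / 4 = 16/4 = 4
  mean(V) = (5 + 2 + 5 + 9) / 4 = 21/4 = 5.25
  x̄ = (4, 5.25),  deviation x̄ - mu_0 = (4, 5.25) - (3, 3) = (1, 2.25).

Step 2 — sample covariance matrix, S[i,j] = (1/(n-1)) · Σ_k (x_{k,i} - mean_i) · (x_{k,j} - mean_j), divisor n-1 = 3:
  S[U,U] = ((-3)·(-3) + (0)·(0) + (-1)·(-1) + (4)·(4)) / 3 = 26/3 = 8.6667
  S[U,V] = ((-3)·(-0.25) + (0)·(-3.25) + (-1)·(-0.25) + (4)·(3.75)) / 3 = 16/3 = 5.3333
  S[V,V] = ((-0.25)·(-0.25) + (-3.25)·(-3.25) + (-0.25)·(-0.25) + (3.75)·(3.75)) / 3 = 24.75/3 = 8.25
  S = [[8.6667, 5.3333],
 [5.3333, 8.25]].

Step 3 — invert S. det(S) = 8.6667·8.25 - (5.3333)² = 43.0556.
  S^{-1} = (1/det) · [[d, -b], [-b, a]] = [[0.1916, -0.1239],
 [-0.1239, 0.2013]].

Step 4 — quadratic form (x̄ - mu_0)^T · S^{-1} · (x̄ - mu_0):
  S^{-1} · (x̄ - mu_0) = (-0.0871, 0.329),
  (x̄ - mu_0)^T · [...] = (1)·(-0.0871) + (2.25)·(0.329) = 0.6532.

Step 5 — scale by n: T² = 4 · 0.6532 = 2.6129.

T² ≈ 2.6129


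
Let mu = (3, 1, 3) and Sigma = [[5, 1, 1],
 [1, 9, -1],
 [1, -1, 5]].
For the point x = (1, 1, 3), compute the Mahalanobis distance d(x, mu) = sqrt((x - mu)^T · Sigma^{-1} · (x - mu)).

Step 1 — centre the observation: (x - mu) = (-2, 0, 0).

Step 2 — invert Sigma (cofactor / det for 3×3, or solve directly):
  Sigma^{-1} = [[0.2157, -0.0294, -0.049],
 [-0.0294, 0.1176, 0.0294],
 [-0.049, 0.0294, 0.2157]].

Step 3 — form the quadratic (x - mu)^T · Sigma^{-1} · (x - mu):
  Sigma^{-1} · (x - mu) = (-0.4314, 0.0588, 0.098).
  (x - mu)^T · [Sigma^{-1} · (x - mu)] = (-2)·(-0.4314) + (0)·(0.0588) + (0)·(0.098) = 0.8627.

Step 4 — take square root: d = √(0.8627) ≈ 0.9288.

d(x, mu) = √(0.8627) ≈ 0.9288


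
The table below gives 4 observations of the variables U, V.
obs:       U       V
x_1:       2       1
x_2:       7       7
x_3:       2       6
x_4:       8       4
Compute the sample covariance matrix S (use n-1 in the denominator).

Step 1 — column means:
  mean(U) = (2 + 7 + 2 + 8) / 4 = 19/4 = 4.75
  mean(V) = (1 + 7 + 6 + 4) / 4 = 18/4 = 4.5

Step 2 — sample covariance S[i,j] = (1/(n-1)) · Σ_k (x_{k,i} - mean_i) · (x_{k,j} - mean_j), with n-1 = 3.
  S[U,U] = ((-2.75)·(-2.75) + (2.25)·(2.25) + (-2.75)·(-2.75) + (3.25)·(3.25)) / 3 = 30.75/3 = 10.25
  S[U,V] = ((-2.75)·(-3.5) + (2.25)·(2.5) + (-2.75)·(1.5) + (3.25)·(-0.5)) / 3 = 9.5/3 = 3.1667
  S[V,V] = ((-3.5)·(-3.5) + (2.5)·(2.5) + (1.5)·(1.5) + (-0.5)·(-0.5)) / 3 = 21/3 = 7

S is symmetric (S[j,i] = S[i,j]). Assembling:

S = [[10.25, 3.1667],
 [3.1667, 7]]


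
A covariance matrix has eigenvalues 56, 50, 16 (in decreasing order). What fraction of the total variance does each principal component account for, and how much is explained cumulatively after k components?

Step 1 — total variance = trace(Sigma) = Σ λ_i = 56 + 50 + 16 = 122.

Step 2 — fraction explained by component i = λ_i / Σ λ:
  PC1: 56/122 = 0.459
  PC2: 50/122 = 0.4098
  PC3: 16/122 = 0.1311

Step 3 — cumulative fraction after k components = (λ_1 + ... + λ_k) / Σ λ:
  k = 1: 56/122 = 0.459
  k = 2: (56 + 50)/122 = 106/122 = 0.8689
  k = 3: (56 + 50 + 16)/122 = 122/122 = 1

Summary (fraction, with percent):

explained: PC1 0.459 (45.9%), PC2 0.4098 (40.98%), PC3 0.1311 (13.11%);  cumulative: 0.459, 0.8689, 1


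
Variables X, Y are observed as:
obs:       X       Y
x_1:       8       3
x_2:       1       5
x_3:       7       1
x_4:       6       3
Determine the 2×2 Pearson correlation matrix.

Step 1 — column means:
  mean(X) = (8 + 1 + 7 + 6) / 4 = 22/4 = 5.5
  mean(Y) = (3 + 5 + 1 + 3) / 4 = 12/4 = 3

Step 2 — sample variances and covariances s[i,j] = (1/(n-1)) · Σ_k (x_{k,i} - mean_i) · (x_{k,j} - mean_j), with n-1 = 3:
  s[X,X] = ((2.5)·(2.5) + (-4.5)·(-4.5) + (1.5)·(1.5) + (0.5)·(0.5)) / 3 = 29/3 = 9.6667
  s[X,Y] = ((2.5)·(0) + (-4.5)·(2) + (1.5)·(-2) + (0.5)·(0)) / 3 = -12/3 = -4
  s[Y,Y] = ((0)·(0) + (2)·(2) + (-2)·(-2) + (0)·(0)) / 3 = 8/3 = 2.6667
  Sample standard deviations s_i = √(s[i,i]):
  s(X) = √(9.6667) = 3.1091
  s(Y) = √(2.6667) = 1.633

Step 3 — r_{ij} = s_{ij} / (s_i · s_j):
  r[X,X] = 1 (diagonal).
  r[X,Y] = -4 / (3.1091 · 1.633) = -4 / 5.0772 = -0.7878
  r[Y,Y] = 1 (diagonal).

R is symmetric with unit diagonal. Assembling:

R = [[1, -0.7878],
 [-0.7878, 1]]


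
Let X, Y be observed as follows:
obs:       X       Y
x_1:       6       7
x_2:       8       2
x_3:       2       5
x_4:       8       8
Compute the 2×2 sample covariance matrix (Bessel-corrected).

Step 1 — column means:
  mean(X) = (6 + 8 + 2 + 8) / 4 = 24/4 = 6
  mean(Y) = (7 + 2 + 5 + 8) / 4 = 22/4 = 5.5

Step 2 — sample covariance S[i,j] = (1/(n-1)) · Σ_k (x_{k,i} - mean_i) · (x_{k,j} - mean_j), with n-1 = 3.
  S[X,X] = ((0)·(0) + (2)·(2) + (-4)·(-4) + (2)·(2)) / 3 = 24/3 = 8
  S[X,Y] = ((0)·(1.5) + (2)·(-3.5) + (-4)·(-0.5) + (2)·(2.5)) / 3 = 0/3 = 0
  S[Y,Y] = ((1.5)·(1.5) + (-3.5)·(-3.5) + (-0.5)·(-0.5) + (2.5)·(2.5)) / 3 = 21/3 = 7

S is symmetric (S[j,i] = S[i,j]). Assembling:

S = [[8, 0],
 [0, 7]]


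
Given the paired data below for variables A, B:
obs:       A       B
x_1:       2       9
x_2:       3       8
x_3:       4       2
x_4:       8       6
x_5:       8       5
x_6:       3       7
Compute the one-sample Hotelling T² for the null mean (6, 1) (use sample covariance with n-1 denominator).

Step 1 — sample mean vector:
  mean(A) = (2 + 3 + 4 + 8 + 8 + 3) / 6 = 28/6 = 4.6667
  mean(B) = (9 + 8 + 2 + 6 + 5 + 7) / 6 = 37/6 = 6.1667
  x̄ = (4.6667, 6.1667),  deviation x̄ - mu_0 = (4.6667, 6.1667) - (6, 1) = (-1.3333, 5.1667).

Step 2 — sample covariance matrix, S[i,j] = (1/(n-1)) · Σ_k (x_{k,i} - mean_i) · (x_{k,j} - mean_j), divisor n-1 = 5:
  S[A,A] = ((-2.6667)·(-2.6667) + (-1.6667)·(-1.6667) + (-0.6667)·(-0.6667) + (3.3333)·(3.3333) + (3.3333)·(3.3333) + (-1.6667)·(-1.6667)) / 5 = 35.3333/5 = 7.0667
  S[A,B] = ((-2.6667)·(2.8333) + (-1.6667)·(1.8333) + (-0.6667)·(-4.1667) + (3.3333)·(-0.1667) + (3.3333)·(-1.1667) + (-1.6667)·(0.8333)) / 5 = -13.6667/5 = -2.7333
  S[B,B] = ((2.8333)·(2.8333) + (1.8333)·(1.8333) + (-4.1667)·(-4.1667) + (-0.1667)·(-0.1667) + (-1.1667)·(-1.1667) + (0.8333)·(0.8333)) / 5 = 30.8333/5 = 6.1667
  S = [[7.0667, -2.7333],
 [-2.7333, 6.1667]].

Step 3 — invert S. det(S) = 7.0667·6.1667 - (-2.7333)² = 36.1067.
  S^{-1} = (1/det) · [[d, -b], [-b, a]] = [[0.1708, 0.0757],
 [0.0757, 0.1957]].

Step 4 — quadratic form (x̄ - mu_0)^T · S^{-1} · (x̄ - mu_0):
  S^{-1} · (x̄ - mu_0) = (0.1634, 0.9103),
  (x̄ - mu_0)^T · [...] = (-1.3333)·(0.1634) + (5.1667)·(0.9103) = 4.4852.

Step 5 — scale by n: T² = 6 · 4.4852 = 26.911.

T² ≈ 26.911


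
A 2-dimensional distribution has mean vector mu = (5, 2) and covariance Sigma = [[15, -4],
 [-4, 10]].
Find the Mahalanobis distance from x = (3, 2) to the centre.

Step 1 — centre the observation: (x - mu) = (-2, 0).

Step 2 — invert Sigma. det(Sigma) = 15·10 - (-4)² = 134.
  Sigma^{-1} = (1/det) · [[d, -b], [-b, a]] = [[0.0746, 0.0299],
 [0.0299, 0.1119]].

Step 3 — form the quadratic (x - mu)^T · Sigma^{-1} · (x - mu):
  Sigma^{-1} · (x - mu) = (-0.1493, -0.0597).
  (x - mu)^T · [Sigma^{-1} · (x - mu)] = (-2)·(-0.1493) + (0)·(-0.0597) = 0.2985.

Step 4 — take square root: d = √(0.2985) ≈ 0.5464.

d(x, mu) = √(0.2985) ≈ 0.5464


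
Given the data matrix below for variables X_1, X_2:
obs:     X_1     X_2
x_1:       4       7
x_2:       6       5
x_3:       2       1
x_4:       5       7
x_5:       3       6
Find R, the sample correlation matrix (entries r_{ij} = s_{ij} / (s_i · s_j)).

Step 1 — column means:
  mean(X_1) = (4 + 6 + 2 + 5 + 3) / 5 = 20/5 = 4
  mean(X_2) = (7 + 5 + 1 + 7 + 6) / 5 = 26/5 = 5.2

Step 2 — sample variances and covariances s[i,j] = (1/(n-1)) · Σ_k (x_{k,i} - mean_i) · (x_{k,j} - mean_j), with n-1 = 4:
  s[X_1,X_1] = ((0)·(0) + (2)·(2) + (-2)·(-2) + (1)·(1) + (-1)·(-1)) / 4 = 10/4 = 2.5
  s[X_1,X_2] = ((0)·(1.8) + (2)·(-0.2) + (-2)·(-4.2) + (1)·(1.8) + (-1)·(0.8)) / 4 = 9/4 = 2.25
  s[X_2,X_2] = ((1.8)·(1.8) + (-0.2)·(-0.2) + (-4.2)·(-4.2) + (1.8)·(1.8) + (0.8)·(0.8)) / 4 = 24.8/4 = 6.2
  Sample standard deviations s_i = √(s[i,i]):
  s(X_1) = √(2.5) = 1.5811
  s(X_2) = √(6.2) = 2.49

Step 3 — r_{ij} = s_{ij} / (s_i · s_j):
  r[X_1,X_1] = 1 (diagonal).
  r[X_1,X_2] = 2.25 / (1.5811 · 2.49) = 2.25 / 3.937 = 0.5715
  r[X_2,X_2] = 1 (diagonal).

R is symmetric with unit diagonal. Assembling:

R = [[1, 0.5715],
 [0.5715, 1]]


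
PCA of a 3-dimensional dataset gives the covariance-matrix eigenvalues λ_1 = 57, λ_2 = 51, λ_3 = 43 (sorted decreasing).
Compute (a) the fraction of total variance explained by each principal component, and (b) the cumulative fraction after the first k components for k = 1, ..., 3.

Step 1 — total variance = trace(Sigma) = Σ λ_i = 57 + 51 + 43 = 151.

Step 2 — fraction explained by component i = λ_i / Σ λ:
  PC1: 57/151 = 0.3775
  PC2: 51/151 = 0.3377
  PC3: 43/151 = 0.2848

Step 3 — cumulative fraction after k components = (λ_1 + ... + λ_k) / Σ λ:
  k = 1: 57/151 = 0.3775
  k = 2: (57 + 51)/151 = 108/151 = 0.7152
  k = 3: (57 + 51 + 43)/151 = 151/151 = 1

Summary (fraction, with percent):

explained: PC1 0.3775 (37.75%), PC2 0.3377 (33.77%), PC3 0.2848 (28.48%);  cumulative: 0.3775, 0.7152, 1


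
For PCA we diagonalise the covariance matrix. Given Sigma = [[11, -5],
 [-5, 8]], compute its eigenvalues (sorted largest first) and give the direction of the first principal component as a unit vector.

Step 1 — characteristic polynomial of 2×2 Sigma:
  det(Sigma - λI) = λ² - trace · λ + det = 0.
  trace = 11 + 8 = 19, det = 11·8 - (-5)² = 63.
Step 2 — discriminant:
  Δ = trace² - 4·det = 361 - 252 = 109.
Step 3 — eigenvalues:
  λ = (trace ± √Δ)/2 = (19 ± 10.4403)/2,
  λ_1 = 14.7202,  λ_2 = 4.2798.

Step 4 — unit eigenvector for λ_1: solve (Sigma - λ_1 I)v = 0. First row:
  (11 - 14.7202)·v_x + (-5)·v_y = 0, i.e. (-3.7202)·v_x + (-5)·v_y = 0,
  so v ∝ (b, λ_1 - a) = (-5, 3.7202); multiply by -1 so the first entry is positive: u = (5, -3.7202).
  ||u|| = √((5)² + (-3.7202)²) = √(38.8395) ≈ 6.2321,
  v_1 = u/||u|| ≈ (0.8023, -0.5969) (||v_1|| = 1).

λ_1 = 14.7202,  λ_2 = 4.2798;  v_1 ≈ (0.8023, -0.5969)


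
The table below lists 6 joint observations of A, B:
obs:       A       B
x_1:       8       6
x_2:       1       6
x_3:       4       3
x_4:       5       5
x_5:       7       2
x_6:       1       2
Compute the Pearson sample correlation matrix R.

Step 1 — column means:
  mean(A) = (8 + 1 + 4 + 5 + 7 + 1) / 6 = 26/6 = 4.3333
  mean(B) = (6 + 6 + 3 + 5 + 2 + 2) / 6 = 24/6 = 4

Step 2 — sample variances and covariances s[i,j] = (1/(n-1)) · Σ_k (x_{k,i} - mean_i) · (x_{k,j} - mean_j), with n-1 = 5:
  s[A,A] = ((3.6667)·(3.6667) + (-3.3333)·(-3.3333) + (-0.3333)·(-0.3333) + (0.6667)·(0.6667) + (2.6667)·(2.6667) + (-3.3333)·(-3.3333)) / 5 = 43.3333/5 = 8.6667
  s[A,B] = ((3.6667)·(2) + (-3.3333)·(2) + (-0.3333)·(-1) + (0.6667)·(1) + (2.6667)·(-2) + (-3.3333)·(-2)) / 5 = 3/5 = 0.6
  s[B,B] = ((2)·(2) + (2)·(2) + (-1)·(-1) + (1)·(1) + (-2)·(-2) + (-2)·(-2)) / 5 = 18/5 = 3.6
  Sample standard deviations s_i = √(s[i,i]):
  s(A) = √(8.6667) = 2.9439
  s(B) = √(3.6) = 1.8974

Step 3 — r_{ij} = s_{ij} / (s_i · s_j):
  r[A,A] = 1 (diagonal).
  r[A,B] = 0.6 / (2.9439 · 1.8974) = 0.6 / 5.5857 = 0.1074
  r[B,B] = 1 (diagonal).

R is symmetric with unit diagonal. Assembling:

R = [[1, 0.1074],
 [0.1074, 1]]


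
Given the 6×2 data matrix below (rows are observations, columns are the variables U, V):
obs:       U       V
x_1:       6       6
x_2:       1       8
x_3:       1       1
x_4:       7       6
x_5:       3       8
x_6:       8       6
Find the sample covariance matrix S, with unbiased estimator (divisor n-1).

Step 1 — column means:
  mean(U) = (6 + 1 + 1 + 7 + 3 + 8) / 6 = 26/6 = 4.3333
  mean(V) = (6 + 8 + 1 + 6 + 8 + 6) / 6 = 35/6 = 5.8333

Step 2 — sample covariance S[i,j] = (1/(n-1)) · Σ_k (x_{k,i} - mean_i) · (x_{k,j} - mean_j), with n-1 = 5.
  S[U,U] = ((1.6667)·(1.6667) + (-3.3333)·(-3.3333) + (-3.3333)·(-3.3333) + (2.6667)·(2.6667) + (-1.3333)·(-1.3333) + (3.6667)·(3.6667)) / 5 = 47.3333/5 = 9.4667
  S[U,V] = ((1.6667)·(0.1667) + (-3.3333)·(2.1667) + (-3.3333)·(-4.8333) + (2.6667)·(0.1667) + (-1.3333)·(2.1667) + (3.6667)·(0.1667)) / 5 = 7.3333/5 = 1.4667
  S[V,V] = ((0.1667)·(0.1667) + (2.1667)·(2.1667) + (-4.8333)·(-4.8333) + (0.1667)·(0.1667) + (2.1667)·(2.1667) + (0.1667)·(0.1667)) / 5 = 32.8333/5 = 6.5667

S is symmetric (S[j,i] = S[i,j]). Assembling:

S = [[9.4667, 1.4667],
 [1.4667, 6.5667]]


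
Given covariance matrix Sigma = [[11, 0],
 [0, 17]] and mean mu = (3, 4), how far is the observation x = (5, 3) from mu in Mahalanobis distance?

Step 1 — centre the observation: (x - mu) = (2, -1).

Step 2 — invert Sigma. det(Sigma) = 11·17 - (0)² = 187.
  Sigma^{-1} = (1/det) · [[d, -b], [-b, a]] = [[0.0909, 0],
 [0, 0.0588]].

Step 3 — form the quadratic (x - mu)^T · Sigma^{-1} · (x - mu):
  Sigma^{-1} · (x - mu) = (0.1818, -0.0588).
  (x - mu)^T · [Sigma^{-1} · (x - mu)] = (2)·(0.1818) + (-1)·(-0.0588) = 0.4225.

Step 4 — take square root: d = √(0.4225) ≈ 0.65.

d(x, mu) = √(0.4225) ≈ 0.65


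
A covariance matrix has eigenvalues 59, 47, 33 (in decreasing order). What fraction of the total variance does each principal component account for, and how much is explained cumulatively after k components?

Step 1 — total variance = trace(Sigma) = Σ λ_i = 59 + 47 + 33 = 139.

Step 2 — fraction explained by component i = λ_i / Σ λ:
  PC1: 59/139 = 0.4245
  PC2: 47/139 = 0.3381
  PC3: 33/139 = 0.2374

Step 3 — cumulative fraction after k components = (λ_1 + ... + λ_k) / Σ λ:
  k = 1: 59/139 = 0.4245
  k = 2: (59 + 47)/139 = 106/139 = 0.7626
  k = 3: (59 + 47 + 33)/139 = 139/139 = 1

Summary (fraction, with percent):

explained: PC1 0.4245 (42.45%), PC2 0.3381 (33.81%), PC3 0.2374 (23.74%);  cumulative: 0.4245, 0.7626, 1


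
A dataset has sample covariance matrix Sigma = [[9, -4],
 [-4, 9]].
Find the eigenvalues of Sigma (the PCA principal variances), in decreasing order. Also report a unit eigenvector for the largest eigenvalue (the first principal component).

Step 1 — characteristic polynomial of 2×2 Sigma:
  det(Sigma - λI) = λ² - trace · λ + det = 0.
  trace = 9 + 9 = 18, det = 9·9 - (-4)² = 65.
Step 2 — discriminant:
  Δ = trace² - 4·det = 324 - 260 = 64.
Step 3 — eigenvalues:
  λ = (trace ± √Δ)/2 = (18 ± 8)/2,
  λ_1 = 13,  λ_2 = 5.

Step 4 — unit eigenvector for λ_1: solve (Sigma - λ_1 I)v = 0. First row:
  (9 - 13)·v_x + (-4)·v_y = 0, i.e. (-4)·v_x + (-4)·v_y = 0,
  so v ∝ (b, λ_1 - a) = (-4, 4); multiply by -1 so the first entry is positive: u = (4, -4).
  ||u|| = √((4)² + (-4)²) = √(32) ≈ 5.6569,
  v_1 = u/||u|| ≈ (0.7071, -0.7071) (||v_1|| = 1).

λ_1 = 13,  λ_2 = 5;  v_1 ≈ (0.7071, -0.7071)


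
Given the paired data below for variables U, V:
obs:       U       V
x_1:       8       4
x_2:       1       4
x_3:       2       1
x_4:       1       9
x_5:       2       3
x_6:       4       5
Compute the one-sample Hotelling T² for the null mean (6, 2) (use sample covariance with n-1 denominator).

Step 1 — sample mean vector:
  mean(U) = (8 + 1 + 2 + 1 + 2 + 4) / 6 = 18/6 = 3
  mean(V) = (4 + 4 + 1 + 9 + 3 + 5) / 6 = 26/6 = 4.3333
  x̄ = (3, 4.3333),  deviation x̄ - mu_0 = (3, 4.3333) - (6, 2) = (-3, 2.3333).

Step 2 — sample covariance matrix, S[i,j] = (1/(n-1)) · Σ_k (x_{k,i} - mean_i) · (x_{k,j} - mean_j), divisor n-1 = 5:
  S[U,U] = ((5)·(5) + (-2)·(-2) + (-1)·(-1) + (-2)·(-2) + (-1)·(-1) + (1)·(1)) / 5 = 36/5 = 7.2
  S[U,V] = ((5)·(-0.3333) + (-2)·(-0.3333) + (-1)·(-3.3333) + (-2)·(4.6667) + (-1)·(-1.3333) + (1)·(0.6667)) / 5 = -5/5 = -1
  S[V,V] = ((-0.3333)·(-0.3333) + (-0.3333)·(-0.3333) + (-3.3333)·(-3.3333) + (4.6667)·(4.6667) + (-1.3333)·(-1.3333) + (0.6667)·(0.6667)) / 5 = 35.3333/5 = 7.0667
  S = [[7.2, -1],
 [-1, 7.0667]].

Step 3 — invert S. det(S) = 7.2·7.0667 - (-1)² = 49.88.
  S^{-1} = (1/det) · [[d, -b], [-b, a]] = [[0.1417, 0.02],
 [0.02, 0.1443]].

Step 4 — quadratic form (x̄ - mu_0)^T · S^{-1} · (x̄ - mu_0):
  S^{-1} · (x̄ - mu_0) = (-0.3782, 0.2767),
  (x̄ - mu_0)^T · [...] = (-3)·(-0.3782) + (2.3333)·(0.2767) = 1.7803.

Step 5 — scale by n: T² = 6 · 1.7803 = 10.6816.

T² ≈ 10.6816


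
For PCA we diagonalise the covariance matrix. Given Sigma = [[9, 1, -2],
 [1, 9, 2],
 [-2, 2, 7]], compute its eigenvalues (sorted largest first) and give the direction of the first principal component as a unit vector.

Step 1 — characteristic polynomial p(λ) = det(λI - Sigma) = λ³ - tr·λ² + c_1·λ - det, where tr = trace, c_1 = sum of the principal 2×2 minors, det = det(Sigma):
  tr = 9 + 9 + 7 = 25,
  c_1 = (9·9 - (1)²) + (9·7 - (-2)²) + (9·7 - (2)²) = 80 + 59 + 59 = 198,
  det = 9·(9·7 - (2)²) - (1)·((1)·7 - (2)·(-2)) + (-2)·((1)·(2) - 9·(-2)) = 9·(59) - (1)·(11) + (-2)·(20) = 480.
  So p(λ) = λ³ - 25λ² + 198λ - 480.
Step 2 — look for an integer root (rational root theorem: any rational root is an integer divisor of 480). Testing λ = 10:
  p(10) = 1000 - 2500 + 1980 - 480 = 0  ✓
  Dividing out (λ - 10): p(λ) = (λ - 10)(λ² - 15λ + 48).
Step 3 — remaining eigenvalues from the quadratic λ² - 15λ + 48 = 0:
  Δ = 15² - 4·48 = 225 - 192 = 33,  λ = (15 ± √33)/2 = (15 ± 5.7446)/2 ≈ 10.3723 or 4.6277.
  Sorted: λ_1 = 10.3723,  λ_2 = 10,  λ_3 = 4.6277  (check: sum = 25 = tr ✓).

Step 4 — unit eigenvector for λ_1 ≈ 10.3723: v spans the null space of (Sigma - λ_1 I), whose rows are
  r_1 = (-1.3723, 1, -2),  r_2 = (1, -1.3723, 2),  r_3 = (-2, 2, -3.3723).
  v is orthogonal to every row, so take v ∝ r_1 × r_2 = ((1)·(2) - (-2)·(-1.3723), (-2)·(1) - (-1.3723)·(2), (-1.3723)·(-1.3723) - (1)·(1)) ≈ (-0.7446, 0.7446, 0.8832).
  Rescale (multiply by -1 so the first nonzero entry is positive): u = (0.7446, -0.7446, -0.8832).
  ||u|| = √((0.7446)² + (-0.7446)² + (-0.8832)²) = √(1.8887) ≈ 1.3743,  v_1 = u/||u|| ≈ (0.5418, -0.5418, -0.6426) (||v_1|| = 1).

λ_1 = 10.3723,  λ_2 = 10,  λ_3 = 4.6277;  v_1 ≈ (0.5418, -0.5418, -0.6426)


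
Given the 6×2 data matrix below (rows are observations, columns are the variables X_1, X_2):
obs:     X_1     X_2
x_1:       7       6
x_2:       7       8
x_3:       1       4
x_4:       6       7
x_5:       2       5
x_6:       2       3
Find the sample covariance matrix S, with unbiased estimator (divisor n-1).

Step 1 — column means:
  mean(X_1) = (7 + 7 + 1 + 6 + 2 + 2) / 6 = 25/6 = 4.1667
  mean(X_2) = (6 + 8 + 4 + 7 + 5 + 3) / 6 = 33/6 = 5.5

Step 2 — sample covariance S[i,j] = (1/(n-1)) · Σ_k (x_{k,i} - mean_i) · (x_{k,j} - mean_j), with n-1 = 5.
  S[X_1,X_1] = ((2.8333)·(2.8333) + (2.8333)·(2.8333) + (-3.1667)·(-3.1667) + (1.8333)·(1.8333) + (-2.1667)·(-2.1667) + (-2.1667)·(-2.1667)) / 5 = 38.8333/5 = 7.7667
  S[X_1,X_2] = ((2.8333)·(0.5) + (2.8333)·(2.5) + (-3.1667)·(-1.5) + (1.8333)·(1.5) + (-2.1667)·(-0.5) + (-2.1667)·(-2.5)) / 5 = 22.5/5 = 4.5
  S[X_2,X_2] = ((0.5)·(0.5) + (2.5)·(2.5) + (-1.5)·(-1.5) + (1.5)·(1.5) + (-0.5)·(-0.5) + (-2.5)·(-2.5)) / 5 = 17.5/5 = 3.5

S is symmetric (S[j,i] = S[i,j]). Assembling:

S = [[7.7667, 4.5],
 [4.5, 3.5]]


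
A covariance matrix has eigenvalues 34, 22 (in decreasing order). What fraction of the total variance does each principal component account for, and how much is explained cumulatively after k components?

Step 1 — total variance = trace(Sigma) = Σ λ_i = 34 + 22 = 56.

Step 2 — fraction explained by component i = λ_i / Σ λ:
  PC1: 34/56 = 0.6071
  PC2: 22/56 = 0.3929

Step 3 — cumulative fraction after k components = (λ_1 + ... + λ_k) / Σ λ:
  k = 1: 34/56 = 0.6071
  k = 2: (34 + 22)/56 = 56/56 = 1

Summary (fraction, with percent):

explained: PC1 0.6071 (60.71%), PC2 0.3929 (39.29%);  cumulative: 0.6071, 1


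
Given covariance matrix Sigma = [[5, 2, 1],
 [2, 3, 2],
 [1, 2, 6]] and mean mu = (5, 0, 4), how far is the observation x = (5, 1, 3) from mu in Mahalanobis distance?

Step 1 — centre the observation: (x - mu) = (0, 1, -1).

Step 2 — invert Sigma (cofactor / det for 3×3, or solve directly):
  Sigma^{-1} = [[0.2745, -0.1961, 0.0196],
 [-0.1961, 0.5686, -0.1569],
 [0.0196, -0.1569, 0.2157]].

Step 3 — form the quadratic (x - mu)^T · Sigma^{-1} · (x - mu):
  Sigma^{-1} · (x - mu) = (-0.2157, 0.7255, -0.3725).
  (x - mu)^T · [Sigma^{-1} · (x - mu)] = (0)·(-0.2157) + (1)·(0.7255) + (-1)·(-0.3725) = 1.098.

Step 4 — take square root: d = √(1.098) ≈ 1.0479.

d(x, mu) = √(1.098) ≈ 1.0479


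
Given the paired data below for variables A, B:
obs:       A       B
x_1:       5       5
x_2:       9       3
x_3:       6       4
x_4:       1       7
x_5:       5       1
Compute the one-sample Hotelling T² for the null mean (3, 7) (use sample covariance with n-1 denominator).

Step 1 — sample mean vector:
  mean(A) = (5 + 9 + 6 + 1 + 5) / 5 = 26/5 = 5.2
  mean(B) = (5 + 3 + 4 + 7 + 1) / 5 = 20/5 = 4
  x̄ = (5.2, 4),  deviation x̄ - mu_0 = (5.2, 4) - (3, 7) = (2.2, -3).

Step 2 — sample covariance matrix, S[i,j] = (1/(n-1)) · Σ_k (x_{k,i} - mean_i) · (x_{k,j} - mean_j), divisor n-1 = 4:
  S[A,A] = ((-0.2)·(-0.2) + (3.8)·(3.8) + (0.8)·(0.8) + (-4.2)·(-4.2) + (-0.2)·(-0.2)) / 4 = 32.8/4 = 8.2
  S[A,B] = ((-0.2)·(1) + (3.8)·(-1) + (0.8)·(0) + (-4.2)·(3) + (-0.2)·(-3)) / 4 = -16/4 = -4
  S[B,B] = ((1)·(1) + (-1)·(-1) + (0)·(0) + (3)·(3) + (-3)·(-3)) / 4 = 20/4 = 5
  S = [[8.2, -4],
 [-4, 5]].

Step 3 — invert S. det(S) = 8.2·5 - (-4)² = 25.
  S^{-1} = (1/det) · [[d, -b], [-b, a]] = [[0.2, 0.16],
 [0.16, 0.328]].

Step 4 — quadratic form (x̄ - mu_0)^T · S^{-1} · (x̄ - mu_0):
  S^{-1} · (x̄ - mu_0) = (-0.04, -0.632),
  (x̄ - mu_0)^T · [...] = (2.2)·(-0.04) + (-3)·(-0.632) = 1.808.

Step 5 — scale by n: T² = 5 · 1.808 = 9.04.

T² ≈ 9.04


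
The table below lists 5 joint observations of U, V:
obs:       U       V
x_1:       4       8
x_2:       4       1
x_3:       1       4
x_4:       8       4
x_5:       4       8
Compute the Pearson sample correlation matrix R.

Step 1 — column means:
  mean(U) = (4 + 4 + 1 + 8 + 4) / 5 = 21/5 = 4.2
  mean(V) = (8 + 1 + 4 + 4 + 8) / 5 = 25/5 = 5

Step 2 — sample variances and covariances s[i,j] = (1/(n-1)) · Σ_k (x_{k,i} - mean_i) · (x_{k,j} - mean_j), with n-1 = 4:
  s[U,U] = ((-0.2)·(-0.2) + (-0.2)·(-0.2) + (-3.2)·(-3.2) + (3.8)·(3.8) + (-0.2)·(-0.2)) / 4 = 24.8/4 = 6.2
  s[U,V] = ((-0.2)·(3) + (-0.2)·(-4) + (-3.2)·(-1) + (3.8)·(-1) + (-0.2)·(3)) / 4 = -1/4 = -0.25
  s[V,V] = ((3)·(3) + (-4)·(-4) + (-1)·(-1) + (-1)·(-1) + (3)·(3)) / 4 = 36/4 = 9
  Sample standard deviations s_i = √(s[i,i]):
  s(U) = √(6.2) = 2.49
  s(V) = √(9) = 3

Step 3 — r_{ij} = s_{ij} / (s_i · s_j):
  r[U,U] = 1 (diagonal).
  r[U,V] = -0.25 / (2.49 · 3) = -0.25 / 7.4699 = -0.0335
  r[V,V] = 1 (diagonal).

R is symmetric with unit diagonal. Assembling:

R = [[1, -0.0335],
 [-0.0335, 1]]


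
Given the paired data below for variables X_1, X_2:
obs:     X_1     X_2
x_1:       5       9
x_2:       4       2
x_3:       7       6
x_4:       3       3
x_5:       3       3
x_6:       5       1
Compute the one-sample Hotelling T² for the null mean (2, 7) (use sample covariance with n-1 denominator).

Step 1 — sample mean vector:
  mean(X_1) = (5 + 4 + 7 + 3 + 3 + 5) / 6 = 27/6 = 4.5
  mean(X_2) = (9 + 2 + 6 + 3 + 3 + 1) / 6 = 24/6 = 4
  x̄ = (4.5, 4),  deviation x̄ - mu_0 = (4.5, 4) - (2, 7) = (2.5, -3).

Step 2 — sample covariance matrix, S[i,j] = (1/(n-1)) · Σ_k (x_{k,i} - mean_i) · (x_{k,j} - mean_j), divisor n-1 = 5:
  S[X_1,X_1] = ((0.5)·(0.5) + (-0.5)·(-0.5) + (2.5)·(2.5) + (-1.5)·(-1.5) + (-1.5)·(-1.5) + (0.5)·(0.5)) / 5 = 11.5/5 = 2.3
  S[X_1,X_2] = ((0.5)·(5) + (-0.5)·(-2) + (2.5)·(2) + (-1.5)·(-1) + (-1.5)·(-1) + (0.5)·(-3)) / 5 = 10/5 = 2
  S[X_2,X_2] = ((5)·(5) + (-2)·(-2) + (2)·(2) + (-1)·(-1) + (-1)·(-1) + (-3)·(-3)) / 5 = 44/5 = 8.8
  S = [[2.3, 2],
 [2, 8.8]].

Step 3 — invert S. det(S) = 2.3·8.8 - (2)² = 16.24.
  S^{-1} = (1/det) · [[d, -b], [-b, a]] = [[0.5419, -0.1232],
 [-0.1232, 0.1416]].

Step 4 — quadratic form (x̄ - mu_0)^T · S^{-1} · (x̄ - mu_0):
  S^{-1} · (x̄ - mu_0) = (1.7241, -0.7328),
  (x̄ - mu_0)^T · [...] = (2.5)·(1.7241) + (-3)·(-0.7328) = 6.5086.

Step 5 — scale by n: T² = 6 · 6.5086 = 39.0517.

T² ≈ 39.0517


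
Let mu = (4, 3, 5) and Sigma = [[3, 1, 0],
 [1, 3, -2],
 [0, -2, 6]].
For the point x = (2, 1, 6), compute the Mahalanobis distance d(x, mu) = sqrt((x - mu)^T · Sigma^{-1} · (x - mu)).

Step 1 — centre the observation: (x - mu) = (-2, -2, 1).

Step 2 — invert Sigma (cofactor / det for 3×3, or solve directly):
  Sigma^{-1} = [[0.3889, -0.1667, -0.0556],
 [-0.1667, 0.5, 0.1667],
 [-0.0556, 0.1667, 0.2222]].

Step 3 — form the quadratic (x - mu)^T · Sigma^{-1} · (x - mu):
  Sigma^{-1} · (x - mu) = (-0.5, -0.5, 0).
  (x - mu)^T · [Sigma^{-1} · (x - mu)] = (-2)·(-0.5) + (-2)·(-0.5) + (1)·(0) = 2.

Step 4 — take square root: d = √(2) ≈ 1.4142.

d(x, mu) = √(2) ≈ 1.4142


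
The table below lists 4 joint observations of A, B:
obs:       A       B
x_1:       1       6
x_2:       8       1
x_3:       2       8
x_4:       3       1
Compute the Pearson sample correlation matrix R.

Step 1 — column means:
  mean(A) = (1 + 8 + 2 + 3) / 4 = 14/4 = 3.5
  mean(B) = (6 + 1 + 8 + 1) / 4 = 16/4 = 4

Step 2 — sample variances and covariances s[i,j] = (1/(n-1)) · Σ_k (x_{k,i} - mean_i) · (x_{k,j} - mean_j), with n-1 = 3:
  s[A,A] = ((-2.5)·(-2.5) + (4.5)·(4.5) + (-1.5)·(-1.5) + (-0.5)·(-0.5)) / 3 = 29/3 = 9.6667
  s[A,B] = ((-2.5)·(2) + (4.5)·(-3) + (-1.5)·(4) + (-0.5)·(-3)) / 3 = -23/3 = -7.6667
  s[B,B] = ((2)·(2) + (-3)·(-3) + (4)·(4) + (-3)·(-3)) / 3 = 38/3 = 12.6667
  Sample standard deviations s_i = √(s[i,i]):
  s(A) = √(9.6667) = 3.1091
  s(B) = √(12.6667) = 3.559

Step 3 — r_{ij} = s_{ij} / (s_i · s_j):
  r[A,A] = 1 (diagonal).
  r[A,B] = -7.6667 / (3.1091 · 3.559) = -7.6667 / 11.0655 = -0.6928
  r[B,B] = 1 (diagonal).

R is symmetric with unit diagonal. Assembling:

R = [[1, -0.6928],
 [-0.6928, 1]]


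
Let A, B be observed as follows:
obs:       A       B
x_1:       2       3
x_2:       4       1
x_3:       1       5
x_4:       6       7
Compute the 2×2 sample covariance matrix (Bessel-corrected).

Step 1 — column means:
  mean(A) = (2 + 4 + 1 + 6) / 4 = 13/4 = 3.25
  mean(B) = (3 + 1 + 5 + 7) / 4 = 16/4 = 4

Step 2 — sample covariance S[i,j] = (1/(n-1)) · Σ_k (x_{k,i} - mean_i) · (x_{k,j} - mean_j), with n-1 = 3.
  S[A,A] = ((-1.25)·(-1.25) + (0.75)·(0.75) + (-2.25)·(-2.25) + (2.75)·(2.75)) / 3 = 14.75/3 = 4.9167
  S[A,B] = ((-1.25)·(-1) + (0.75)·(-3) + (-2.25)·(1) + (2.75)·(3)) / 3 = 5/3 = 1.6667
  S[B,B] = ((-1)·(-1) + (-3)·(-3) + (1)·(1) + (3)·(3)) / 3 = 20/3 = 6.6667

S is symmetric (S[j,i] = S[i,j]). Assembling:

S = [[4.9167, 1.6667],
 [1.6667, 6.6667]]


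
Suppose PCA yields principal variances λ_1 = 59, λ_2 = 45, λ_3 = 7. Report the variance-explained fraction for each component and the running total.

Step 1 — total variance = trace(Sigma) = Σ λ_i = 59 + 45 + 7 = 111.

Step 2 — fraction explained by component i = λ_i / Σ λ:
  PC1: 59/111 = 0.5315
  PC2: 45/111 = 0.4054
  PC3: 7/111 = 0.0631

Step 3 — cumulative fraction after k components = (λ_1 + ... + λ_k) / Σ λ:
  k = 1: 59/111 = 0.5315
  k = 2: (59 + 45)/111 = 104/111 = 0.9369
  k = 3: (59 + 45 + 7)/111 = 111/111 = 1

Summary (fraction, with percent):

explained: PC1 0.5315 (53.15%), PC2 0.4054 (40.54%), PC3 0.0631 (6.31%);  cumulative: 0.5315, 0.9369, 1


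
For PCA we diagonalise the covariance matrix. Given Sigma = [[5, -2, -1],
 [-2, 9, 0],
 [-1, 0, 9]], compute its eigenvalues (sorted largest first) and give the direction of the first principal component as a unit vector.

Step 1 — characteristic polynomial p(λ) = det(λI - Sigma) = λ³ - tr·λ² + c_1·λ - det, where tr = trace, c_1 = sum of the principal 2×2 minors, det = det(Sigma):
  tr = 5 + 9 + 9 = 23,
  c_1 = (5·9 - (-2)²) + (5·9 - (-1)²) + (9·9 - (0)²) = 41 + 44 + 81 = 166,
  det = 5·(9·9 - (0)²) - (-2)·((-2)·9 - (0)·(-1)) + (-1)·((-2)·(0) - 9·(-1)) = 5·(81) - (-2)·(-18) + (-1)·(9) = 360.
  So p(λ) = λ³ - 23λ² + 166λ - 360.
Step 2 — look for an integer root (rational root theorem: any rational root is an integer divisor of 360). Testing λ = 4:
  p(4) = 64 - 368 + 664 - 360 = 0  ✓
  Dividing out (λ - 4): p(λ) = (λ - 4)(λ² - 19λ + 90).
Step 3 — remaining eigenvalues from the quadratic λ² - 19λ + 90 = 0:
  Δ = 19² - 4·90 = 361 - 360 = 1,  λ = (19 ± √1)/2 = (19 ± 1)/2 = 10 or 9.
  Sorted: λ_1 = 10,  λ_2 = 9,  λ_3 = 4  (check: sum = 23 = tr ✓).

Step 4 — unit eigenvector for λ_1 = 10: v spans the null space of (Sigma - λ_1 I), whose rows are
  r_1 = (-5, -2, -1),  r_2 = (-2, -1, 0),  r_3 = (-1, 0, -1).
  v is orthogonal to every row, so take v ∝ r_1 × r_2 = ((-2)·(0) - (-1)·(-1), (-1)·(-2) - (-5)·(0), (-5)·(-1) - (-2)·(-2)) = (-1, 2, 1).
  Rescale (multiply by -1 so the first nonzero entry is positive): u = (1, -2, -1).
  ||u|| = √((1)² + (-2)² + (-1)²) = √(6) ≈ 2.4495,  v_1 = u/||u|| ≈ (0.4082, -0.8165, -0.4082) (||v_1|| = 1).

λ_1 = 10,  λ_2 = 9,  λ_3 = 4;  v_1 ≈ (0.4082, -0.8165, -0.4082)


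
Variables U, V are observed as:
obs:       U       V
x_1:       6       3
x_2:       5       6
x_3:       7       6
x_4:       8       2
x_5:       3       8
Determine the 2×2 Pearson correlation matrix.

Step 1 — column means:
  mean(U) = (6 + 5 + 7 + 8 + 3) / 5 = 29/5 = 5.8
  mean(V) = (3 + 6 + 6 + 2 + 8) / 5 = 25/5 = 5

Step 2 — sample variances and covariances s[i,j] = (1/(n-1)) · Σ_k (x_{k,i} - mean_i) · (x_{k,j} - mean_j), with n-1 = 4:
  s[U,U] = ((0.2)·(0.2) + (-0.8)·(-0.8) + (1.2)·(1.2) + (2.2)·(2.2) + (-2.8)·(-2.8)) / 4 = 14.8/4 = 3.7
  s[U,V] = ((0.2)·(-2) + (-0.8)·(1) + (1.2)·(1) + (2.2)·(-3) + (-2.8)·(3)) / 4 = -15/4 = -3.75
  s[V,V] = ((-2)·(-2) + (1)·(1) + (1)·(1) + (-3)·(-3) + (3)·(3)) / 4 = 24/4 = 6
  Sample standard deviations s_i = √(s[i,i]):
  s(U) = √(3.7) = 1.9235
  s(V) = √(6) = 2.4495

Step 3 — r_{ij} = s_{ij} / (s_i · s_j):
  r[U,U] = 1 (diagonal).
  r[U,V] = -3.75 / (1.9235 · 2.4495) = -3.75 / 4.7117 = -0.7959
  r[V,V] = 1 (diagonal).

R is symmetric with unit diagonal. Assembling:

R = [[1, -0.7959],
 [-0.7959, 1]]
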